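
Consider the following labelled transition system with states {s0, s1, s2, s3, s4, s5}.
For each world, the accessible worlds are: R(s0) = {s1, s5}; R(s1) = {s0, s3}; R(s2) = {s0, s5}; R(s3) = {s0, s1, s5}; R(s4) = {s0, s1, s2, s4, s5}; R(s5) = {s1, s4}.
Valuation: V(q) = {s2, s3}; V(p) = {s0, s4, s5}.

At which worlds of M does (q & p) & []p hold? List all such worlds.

Let φ = (q & p) & []p. Evaluate φ at each world:
  s0 (successors {s1, s5}): φ is false.
  s1 (successors {s0, s3}): φ is false.
  s2 (successors {s0, s5}): φ is false.
  s3 (successors {s0, s1, s5}): φ is false.
  s4 (successors {s0, s1, s2, s4, s5}): φ is false.
  s5 (successors {s1, s4}): φ is false.
For instance, at s2:
  At s2: q & p is false, []p is true, so (q & p) & []p is false.
    At s2: []p requires p at every successor {s0, s5}.
      At s0: p is true.
      At s5: p is true.
    So []p is true at s2.
Satisfying worlds: none.

none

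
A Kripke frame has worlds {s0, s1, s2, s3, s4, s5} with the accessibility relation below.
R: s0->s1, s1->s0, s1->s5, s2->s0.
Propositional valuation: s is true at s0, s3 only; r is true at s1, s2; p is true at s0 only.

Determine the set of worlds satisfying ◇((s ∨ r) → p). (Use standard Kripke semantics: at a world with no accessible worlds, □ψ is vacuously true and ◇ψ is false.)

s1, s2

Recall that ◇ψ holds at a world iff ψ holds at some accessible world.
Let φ = ◇((s ∨ r) → p). Evaluate φ at each world:
  s0 (successors {s1}): φ is false.
  s1 (successors {s0, s5}): φ is true.
  s2 (successors {s0}): φ is true.
  s3 (successors ∅): φ is false.
  s4 (successors ∅): φ is false.
  s5 (successors ∅): φ is false.
For instance, at s2:
  At s2: ◇((s ∨ r) → p) requires (s ∨ r) → p at some successor in {s0}.
    (s ∨ r) → p holds at s0, so ◇((s ∨ r) → p) is true at s2.
Satisfying worlds: {s1, s2}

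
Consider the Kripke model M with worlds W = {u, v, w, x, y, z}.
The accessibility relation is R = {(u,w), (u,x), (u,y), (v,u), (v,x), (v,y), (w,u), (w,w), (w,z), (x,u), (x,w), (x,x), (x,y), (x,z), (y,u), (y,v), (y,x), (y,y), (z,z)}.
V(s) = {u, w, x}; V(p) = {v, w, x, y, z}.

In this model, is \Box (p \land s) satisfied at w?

No

At w: \Box (p \land s) requires p \land s at every successor {u, w, z}.
  p \land s fails at u, so \Box (p \land s) is false at w.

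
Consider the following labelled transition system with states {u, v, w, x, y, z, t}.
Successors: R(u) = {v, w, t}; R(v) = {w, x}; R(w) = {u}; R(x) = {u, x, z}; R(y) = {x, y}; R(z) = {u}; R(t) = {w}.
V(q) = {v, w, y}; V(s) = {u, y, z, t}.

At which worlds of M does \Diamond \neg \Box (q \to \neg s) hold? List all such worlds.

Recall that \Box ψ holds at a world iff ψ holds at every accessible world, and \Diamond ψ holds iff ψ holds at some accessible world.
Let φ = \Diamond \neg \Box (q \to \neg s). Evaluate φ at each world:
  u (successors {v, w, t}): φ is false.
  v (successors {w, x}): φ is false.
  w (successors {u}): φ is false.
  x (successors {u, x, z}): φ is false.
  y (successors {x, y}): φ is true.
  z (successors {u}): φ is false.
  t (successors {w}): φ is false.
For instance, at v:
  At v: \Diamond \neg \Box (q \to \neg s) requires \neg \Box (q \to \neg s) at some successor in {w, x}.
    At w: \neg \Box (q \to \neg s) is false.
    At x: \neg \Box (q \to \neg s) is false.
  So \Diamond \neg \Box (q \to \neg s) is false at v.
Satisfying worlds: {y}

y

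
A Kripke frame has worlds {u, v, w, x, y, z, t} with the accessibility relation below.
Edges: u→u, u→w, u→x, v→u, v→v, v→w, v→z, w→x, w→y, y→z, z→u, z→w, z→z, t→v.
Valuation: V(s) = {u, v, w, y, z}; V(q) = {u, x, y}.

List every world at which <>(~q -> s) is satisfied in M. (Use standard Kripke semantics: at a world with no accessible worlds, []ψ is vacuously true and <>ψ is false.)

Let φ = <>(~q -> s). Evaluate φ at each world:
  u (successors {u, w, x}): φ is true.
  v (successors {u, v, w, z}): φ is true.
  w (successors {x, y}): φ is true.
  x (successors ∅): φ is false.
  y (successors {z}): φ is true.
  z (successors {u, w, z}): φ is true.
  t (successors {v}): φ is true.
For instance, at y:
  At y: <>(~q -> s) requires ~q -> s at some successor in {z}.
    ~q -> s holds at z, so <>(~q -> s) is true at y.
Satisfying worlds: {u, v, w, y, z, t}

u, v, w, y, z, t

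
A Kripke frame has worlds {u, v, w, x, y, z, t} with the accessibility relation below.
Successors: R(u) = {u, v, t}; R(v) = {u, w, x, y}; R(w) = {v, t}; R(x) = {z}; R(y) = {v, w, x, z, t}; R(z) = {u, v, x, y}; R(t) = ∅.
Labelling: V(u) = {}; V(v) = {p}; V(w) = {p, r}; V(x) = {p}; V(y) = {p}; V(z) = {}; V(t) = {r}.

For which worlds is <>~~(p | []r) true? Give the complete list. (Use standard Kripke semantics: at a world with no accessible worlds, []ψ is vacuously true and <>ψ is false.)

Let φ = <>~~(p | []r). Evaluate φ at each world:
  u (successors {u, v, t}): φ is true.
  v (successors {u, w, x, y}): φ is true.
  w (successors {v, t}): φ is true.
  x (successors {z}): φ is false.
  y (successors {v, w, x, z, t}): φ is true.
  z (successors {u, v, x, y}): φ is true.
  t (successors ∅): φ is false.
For instance, at z:
  At z: <>~~(p | []r) requires ~~(p | []r) at some successor in {u, v, x, y}.
    ~~(p | []r) holds at v, so <>~~(p | []r) is true at z.
      At v: ~(p | []r) is false, so ~~(p | []r) is true.
Satisfying worlds: {u, v, w, y, z}

u, v, w, y, z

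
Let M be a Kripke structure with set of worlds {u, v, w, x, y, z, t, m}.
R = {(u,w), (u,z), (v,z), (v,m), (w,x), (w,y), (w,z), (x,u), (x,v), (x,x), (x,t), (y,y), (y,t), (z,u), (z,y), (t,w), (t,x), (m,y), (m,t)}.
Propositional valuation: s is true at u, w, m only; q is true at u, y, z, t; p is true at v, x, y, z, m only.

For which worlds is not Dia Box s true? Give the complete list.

Let φ = not Dia Box s. Evaluate φ at each world:
  u (successors {w, z}): φ is true.
  v (successors {z, m}): φ is true.
  w (successors {x, y, z}): φ is true.
  x (successors {u, v, x, t}): φ is true.
  y (successors {y, t}): φ is true.
  z (successors {u, y}): φ is true.
  t (successors {w, x}): φ is true.
  m (successors {y, t}): φ is true.
For instance, at m:
  At m: Dia Box s is false, so not Dia Box s is true.
    At m: Dia Box s requires Box s at some successor in {y, t}.
      At y: Box s is false.
      At t: Box s is false.
    So Dia Box s is false at m.
Satisfying worlds: {u, v, w, x, y, z, t, m}

u, v, w, x, y, z, t, m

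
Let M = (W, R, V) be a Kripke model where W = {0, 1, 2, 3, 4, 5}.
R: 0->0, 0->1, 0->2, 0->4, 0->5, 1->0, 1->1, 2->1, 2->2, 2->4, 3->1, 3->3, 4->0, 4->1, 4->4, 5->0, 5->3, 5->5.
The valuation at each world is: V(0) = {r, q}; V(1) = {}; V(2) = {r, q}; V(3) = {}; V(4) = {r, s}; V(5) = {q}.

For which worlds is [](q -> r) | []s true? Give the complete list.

1, 2, 3, 4

Let φ = [](q -> r) | []s. Evaluate φ at each world:
  0 (successors {0, 1, 2, 4, 5}): φ is false.
  1 (successors {0, 1}): φ is true.
  2 (successors {1, 2, 4}): φ is true.
  3 (successors {1, 3}): φ is true.
  4 (successors {0, 1, 4}): φ is true.
  5 (successors {0, 3, 5}): φ is false.
For instance, at 2:
  At 2: [](q -> r) is true, []s is false, so [](q -> r) | []s is true.
    At 2: [](q -> r) requires q -> r at every successor {1, 2, 4}.
      At 1: q -> r is true.
      At 2: q -> r is true.
      At 4: q -> r is true.
    So [](q -> r) is true at 2.
    At 2: []s requires s at every successor {1, 2, 4}.
      s fails at 1, so []s is false at 2.
Satisfying worlds: {1, 2, 3, 4}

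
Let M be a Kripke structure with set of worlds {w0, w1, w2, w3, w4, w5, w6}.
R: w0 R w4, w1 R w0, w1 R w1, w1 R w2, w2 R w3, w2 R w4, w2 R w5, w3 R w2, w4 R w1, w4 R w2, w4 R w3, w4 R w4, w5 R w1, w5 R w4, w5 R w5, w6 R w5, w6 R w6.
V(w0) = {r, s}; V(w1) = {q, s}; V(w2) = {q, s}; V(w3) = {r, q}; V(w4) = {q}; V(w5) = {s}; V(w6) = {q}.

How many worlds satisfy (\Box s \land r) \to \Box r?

6

Recall that \Box ψ holds at a world iff ψ holds at every accessible world, and \Diamond ψ holds iff ψ holds at some accessible world.
Let φ = (\Box s \land r) \to \Box r. Evaluate φ at each world:
  w0 (successors {w4}): φ is true.
  w1 (successors {w0, w1, w2}): φ is true.
  w2 (successors {w3, w4, w5}): φ is true.
  w3 (successors {w2}): φ is false.
  w4 (successors {w1, w2, w3, w4}): φ is true.
  w5 (successors {w1, w4, w5}): φ is true.
  w6 (successors {w5, w6}): φ is true.
For instance, at w5:
  At w5: \Box s \land r is false, \Box r is false, so (\Box s \land r) \to \Box r is true.
    At w5: \Box s is false, r is false, so \Box s \land r is false.
      At w5: \Box s requires s at every successor {w1, w4, w5}.
        s fails at w4, so \Box s is false at w5.
    At w5: \Box r requires r at every successor {w1, w4, w5}.
      r fails at w1, so \Box r is false at w5.
Satisfying worlds: {w0, w1, w2, w4, w5, w6}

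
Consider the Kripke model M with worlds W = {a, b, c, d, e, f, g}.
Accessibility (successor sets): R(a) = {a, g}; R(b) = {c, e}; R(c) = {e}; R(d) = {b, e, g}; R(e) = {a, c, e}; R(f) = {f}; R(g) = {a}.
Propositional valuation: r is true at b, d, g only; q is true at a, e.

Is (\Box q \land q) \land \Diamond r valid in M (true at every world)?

No

Let φ = (\Box q \land q) \land \Diamond r. Evaluate φ at each world:
  a (successors {a, g}): φ is false.
  b (successors {c, e}): φ is false.
  c (successors {e}): φ is false.
  d (successors {b, e, g}): φ is false.
  e (successors {a, c, e}): φ is false.
  f (successors {f}): φ is false.
  g (successors {a}): φ is false.
Detail at a (counterexample):
  At a: \Box q \land q is false, \Diamond r is true, so (\Box q \land q) \land \Diamond r is false.
    At a: \Box q is false, q is true, so \Box q \land q is false.
      At a: \Box q requires q at every successor {a, g}.
        q fails at g, so \Box q is false at a.
    At a: \Diamond r requires r at some successor in {a, g}.
      r holds at g, so \Diamond r is true at a.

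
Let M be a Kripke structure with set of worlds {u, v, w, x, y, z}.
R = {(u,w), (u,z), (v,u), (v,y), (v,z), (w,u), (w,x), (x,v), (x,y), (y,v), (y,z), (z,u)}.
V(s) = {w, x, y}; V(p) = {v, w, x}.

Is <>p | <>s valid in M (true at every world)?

Recall that <>ψ holds at a world iff ψ holds at some accessible world.
Let φ = <>p | <>s. Evaluate φ at each world:
  u (successors {w, z}): φ is true.
  v (successors {u, y, z}): φ is true.
  w (successors {u, x}): φ is true.
  x (successors {v, y}): φ is true.
  y (successors {v, z}): φ is true.
  z (successors {u}): φ is false.
Detail at z (counterexample):
  At z: <>p is false, <>s is false, so <>p | <>s is false.
    At z: <>p requires p at some successor in {u}.
      At u: p is false.
    So <>p is false at z.
    At z: <>s requires s at some successor in {u}.
      At u: s is false.
    So <>s is false at z.

No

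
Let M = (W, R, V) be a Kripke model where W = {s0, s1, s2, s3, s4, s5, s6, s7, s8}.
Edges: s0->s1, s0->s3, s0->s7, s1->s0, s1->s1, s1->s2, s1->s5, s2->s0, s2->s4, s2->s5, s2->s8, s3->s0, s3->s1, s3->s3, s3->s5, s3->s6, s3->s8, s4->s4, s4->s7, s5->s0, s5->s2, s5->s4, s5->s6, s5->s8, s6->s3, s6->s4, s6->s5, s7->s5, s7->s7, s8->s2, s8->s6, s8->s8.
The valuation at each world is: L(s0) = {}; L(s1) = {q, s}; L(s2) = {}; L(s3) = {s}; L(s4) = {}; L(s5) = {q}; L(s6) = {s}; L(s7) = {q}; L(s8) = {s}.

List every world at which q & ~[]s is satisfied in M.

Let φ = q & ~[]s. Evaluate φ at each world:
  s0 (successors {s1, s3, s7}): φ is false.
  s1 (successors {s0, s1, s2, s5}): φ is true.
  s2 (successors {s0, s4, s5, s8}): φ is false.
  s3 (successors {s0, s1, s3, s5, s6, s8}): φ is false.
  s4 (successors {s4, s7}): φ is false.
  s5 (successors {s0, s2, s4, s6, s8}): φ is true.
  s6 (successors {s3, s4, s5}): φ is false.
  s7 (successors {s5, s7}): φ is true.
  s8 (successors {s2, s6, s8}): φ is false.
For instance, at s4:
  At s4: q is false, ~[]s is true, so q & ~[]s is false.
    At s4: []s is false, so ~[]s is true.
      At s4: []s requires s at every successor {s4, s7}.
        s fails at s4, so []s is false at s4.
Satisfying worlds: {s1, s5, s7}

s1, s5, s7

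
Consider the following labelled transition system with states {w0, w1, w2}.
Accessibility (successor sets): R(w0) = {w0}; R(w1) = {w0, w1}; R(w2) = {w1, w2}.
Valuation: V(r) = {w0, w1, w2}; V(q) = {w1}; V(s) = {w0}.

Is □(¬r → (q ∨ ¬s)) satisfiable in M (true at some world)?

Yes

Recall that □ψ holds at a world iff ψ holds at every accessible world, and ◇ψ holds iff ψ holds at some accessible world.
Let φ = □(¬r → (q ∨ ¬s)). Evaluate φ at each world:
  w0 (successors {w0}): φ is true.
  w1 (successors {w0, w1}): φ is true.
  w2 (successors {w1, w2}): φ is true.
Detail at w0 (witness):
  At w0: □(¬r → (q ∨ ¬s)) requires ¬r → (q ∨ ¬s) at every successor {w0}.
    At w0: ¬r → (q ∨ ¬s) is true.
  So □(¬r → (q ∨ ¬s)) is true at w0.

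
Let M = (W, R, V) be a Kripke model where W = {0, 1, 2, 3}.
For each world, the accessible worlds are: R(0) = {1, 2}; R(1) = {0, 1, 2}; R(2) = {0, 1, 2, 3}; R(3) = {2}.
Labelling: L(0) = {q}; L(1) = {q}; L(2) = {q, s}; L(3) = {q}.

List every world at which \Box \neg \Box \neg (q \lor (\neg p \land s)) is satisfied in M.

0, 1, 2, 3

Recall that \Box ψ holds at a world iff ψ holds at every accessible world, and \Diamond ψ holds iff ψ holds at some accessible world.
Let φ = \Box \neg \Box \neg (q \lor (\neg p \land s)). Evaluate φ at each world:
  0 (successors {1, 2}): φ is true.
  1 (successors {0, 1, 2}): φ is true.
  2 (successors {0, 1, 2, 3}): φ is true.
  3 (successors {2}): φ is true.
For instance, at 0:
  At 0: \Box \neg \Box \neg (q \lor (\neg p \land s)) requires \neg \Box \neg (q \lor (\neg p \land s)) at every successor {1, 2}.
      At 1: \Box \neg (q \lor (\neg p \land s)) is false, so \neg \Box \neg (q \lor (\neg p \land s)) is true.
      At 2: \Box \neg (q \lor (\neg p \land s)) is false, so \neg \Box \neg (q \lor (\neg p \land s)) is true.
  So \Box \neg \Box \neg (q \lor (\neg p \land s)) is true at 0.
Satisfying worlds: {0, 1, 2, 3}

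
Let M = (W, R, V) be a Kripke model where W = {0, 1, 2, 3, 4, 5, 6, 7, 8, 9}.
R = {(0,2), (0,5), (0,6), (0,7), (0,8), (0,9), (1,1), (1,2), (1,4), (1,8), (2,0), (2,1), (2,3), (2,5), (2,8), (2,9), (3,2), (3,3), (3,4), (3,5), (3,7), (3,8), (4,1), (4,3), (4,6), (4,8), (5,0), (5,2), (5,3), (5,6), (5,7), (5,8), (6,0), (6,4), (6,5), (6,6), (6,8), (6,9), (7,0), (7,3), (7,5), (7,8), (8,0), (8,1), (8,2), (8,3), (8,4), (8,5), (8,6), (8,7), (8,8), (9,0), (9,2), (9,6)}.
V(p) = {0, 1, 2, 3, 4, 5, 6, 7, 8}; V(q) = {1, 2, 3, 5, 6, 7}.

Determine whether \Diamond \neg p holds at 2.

Yes

At 2: \Diamond \neg p requires \neg p at some successor in {0, 1, 3, 5, 8, 9}.
  \neg p holds at 9, so \Diamond \neg p is true at 2.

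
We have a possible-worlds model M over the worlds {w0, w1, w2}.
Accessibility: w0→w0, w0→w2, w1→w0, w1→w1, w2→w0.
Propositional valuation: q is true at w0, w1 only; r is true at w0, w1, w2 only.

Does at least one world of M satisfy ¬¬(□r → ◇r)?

Yes

Let φ = ¬¬(□r → ◇r). Evaluate φ at each world:
  w0 (successors {w0, w2}): φ is true.
  w1 (successors {w0, w1}): φ is true.
  w2 (successors {w0}): φ is true.
Detail at w0 (witness):
  At w0: ¬(□r → ◇r) is false, so ¬¬(□r → ◇r) is true.
    At w0: □r → ◇r is true, so ¬(□r → ◇r) is false.
      At w0: □r is true, ◇r is true, so □r → ◇r is true.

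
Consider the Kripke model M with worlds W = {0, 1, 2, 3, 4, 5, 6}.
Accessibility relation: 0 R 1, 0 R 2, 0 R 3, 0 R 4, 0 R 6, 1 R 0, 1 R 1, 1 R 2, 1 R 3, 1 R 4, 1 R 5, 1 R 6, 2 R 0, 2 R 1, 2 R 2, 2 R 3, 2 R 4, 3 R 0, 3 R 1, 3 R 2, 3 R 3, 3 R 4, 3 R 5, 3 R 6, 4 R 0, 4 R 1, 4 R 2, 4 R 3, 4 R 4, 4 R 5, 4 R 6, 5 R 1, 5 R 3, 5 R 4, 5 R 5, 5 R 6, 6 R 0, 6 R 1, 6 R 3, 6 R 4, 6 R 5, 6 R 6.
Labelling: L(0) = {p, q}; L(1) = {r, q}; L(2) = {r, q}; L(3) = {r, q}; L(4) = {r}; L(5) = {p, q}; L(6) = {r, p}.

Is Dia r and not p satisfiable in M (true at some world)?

Let φ = Dia r and not p. Evaluate φ at each world:
  0 (successors {1, 2, 3, 4, 6}): φ is false.
  1 (successors {0, 1, 2, 3, 4, 5, 6}): φ is true.
  2 (successors {0, 1, 2, 3, 4}): φ is true.
  3 (successors {0, 1, 2, 3, 4, 5, 6}): φ is true.
  4 (successors {0, 1, 2, 3, 4, 5, 6}): φ is true.
  5 (successors {1, 3, 4, 5, 6}): φ is false.
  6 (successors {0, 1, 3, 4, 5, 6}): φ is false.
Detail at 1 (witness):
  At 1: Dia r is true, not p is true, so Dia r and not p is true.
    At 1: Dia r requires r at some successor in {0, 1, 2, 3, 4, 5, 6}.
      r holds at 1, so Dia r is true at 1.

Yes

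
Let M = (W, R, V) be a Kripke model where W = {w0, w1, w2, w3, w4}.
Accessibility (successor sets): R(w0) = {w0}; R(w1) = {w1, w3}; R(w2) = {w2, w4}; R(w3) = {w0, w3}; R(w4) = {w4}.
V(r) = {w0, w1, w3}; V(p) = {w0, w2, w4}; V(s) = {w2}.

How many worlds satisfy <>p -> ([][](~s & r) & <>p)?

3

Recall that []ψ holds at a world iff ψ holds at every accessible world, and <>ψ holds iff ψ holds at some accessible world.
Let φ = <>p -> ([][](~s & r) & <>p). Evaluate φ at each world:
  w0 (successors {w0}): φ is true.
  w1 (successors {w1, w3}): φ is true.
  w2 (successors {w2, w4}): φ is false.
  w3 (successors {w0, w3}): φ is true.
  w4 (successors {w4}): φ is false.
For instance, at w2:
  At w2: <>p is true, [][](~s & r) & <>p is false, so <>p -> ([][](~s & r) & <>p) is false.
    At w2: <>p requires p at some successor in {w2, w4}.
      p holds at w2, so <>p is true at w2.
    At w2: [][](~s & r) is false, <>p is true, so [][](~s & r) & <>p is false.
      At w2: [][](~s & r) requires [](~s & r) at every successor {w2, w4}.
        [](~s & r) fails at w2, so [][](~s & r) is false at w2.
      At w2: <>p requires p at some successor in {w2, w4}.
        p holds at w2, so <>p is true at w2.
Satisfying worlds: {w0, w1, w3}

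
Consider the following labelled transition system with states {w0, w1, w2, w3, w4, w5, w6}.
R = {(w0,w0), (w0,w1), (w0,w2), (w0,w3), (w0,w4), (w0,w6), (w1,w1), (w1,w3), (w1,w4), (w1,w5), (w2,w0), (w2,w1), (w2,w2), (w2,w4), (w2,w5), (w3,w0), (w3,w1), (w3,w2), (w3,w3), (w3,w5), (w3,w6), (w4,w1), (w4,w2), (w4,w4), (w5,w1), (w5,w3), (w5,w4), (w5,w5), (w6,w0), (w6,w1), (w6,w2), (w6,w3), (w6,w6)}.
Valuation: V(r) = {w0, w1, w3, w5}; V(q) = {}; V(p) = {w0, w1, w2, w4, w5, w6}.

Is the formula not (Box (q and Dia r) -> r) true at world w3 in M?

At w3: Box (q and Dia r) -> r is true, so not (Box (q and Dia r) -> r) is false.
  At w3: Box (q and Dia r) is false, r is true, so Box (q and Dia r) -> r is true.
    At w3: Box (q and Dia r) requires q and Dia r at every successor {w0, w1, w2, w3, w5, w6}.
      q and Dia r fails at w0, so Box (q and Dia r) is false at w3.

No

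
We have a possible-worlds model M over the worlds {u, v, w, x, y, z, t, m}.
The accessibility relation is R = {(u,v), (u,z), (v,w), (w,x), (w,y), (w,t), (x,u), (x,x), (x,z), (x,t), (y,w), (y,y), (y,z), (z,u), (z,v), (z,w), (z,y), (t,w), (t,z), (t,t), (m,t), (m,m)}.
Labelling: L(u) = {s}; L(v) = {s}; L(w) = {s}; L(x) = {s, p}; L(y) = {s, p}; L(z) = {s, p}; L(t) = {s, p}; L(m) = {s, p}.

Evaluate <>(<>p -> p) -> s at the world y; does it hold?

Yes

At y: <>(<>p -> p) is true, s is true, so <>(<>p -> p) -> s is true.
  At y: <>(<>p -> p) requires <>p -> p at some successor in {w, y, z}.
    <>p -> p holds at y, so <>(<>p -> p) is true at y.
      At y: <>p is true, p is true, so <>p -> p is true.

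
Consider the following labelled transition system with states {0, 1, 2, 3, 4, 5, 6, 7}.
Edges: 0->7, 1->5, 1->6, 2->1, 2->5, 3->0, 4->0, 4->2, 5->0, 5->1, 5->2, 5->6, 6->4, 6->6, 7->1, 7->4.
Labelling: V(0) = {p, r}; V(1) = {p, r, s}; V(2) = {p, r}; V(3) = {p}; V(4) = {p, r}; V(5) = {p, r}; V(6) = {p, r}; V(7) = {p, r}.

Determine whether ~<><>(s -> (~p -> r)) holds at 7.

No

At 7: <><>(s -> (~p -> r)) is true, so ~<><>(s -> (~p -> r)) is false.
  At 7: <><>(s -> (~p -> r)) requires <>(s -> (~p -> r)) at some successor in {1, 4}.
    <>(s -> (~p -> r)) holds at 1, so <><>(s -> (~p -> r)) is true at 7.
      At 1: <>(s -> (~p -> r)) requires s -> (~p -> r) at some successor in {5, 6}.
        s -> (~p -> r) holds at 5, so <>(s -> (~p -> r)) is true at 1.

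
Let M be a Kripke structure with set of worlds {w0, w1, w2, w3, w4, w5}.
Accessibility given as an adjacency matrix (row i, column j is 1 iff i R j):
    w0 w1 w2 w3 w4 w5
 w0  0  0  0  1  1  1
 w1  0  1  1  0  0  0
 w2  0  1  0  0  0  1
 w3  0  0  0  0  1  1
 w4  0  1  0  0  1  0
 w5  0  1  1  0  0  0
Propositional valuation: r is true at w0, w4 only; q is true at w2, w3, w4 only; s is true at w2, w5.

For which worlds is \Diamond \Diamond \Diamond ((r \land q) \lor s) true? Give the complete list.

w0, w1, w2, w3, w4, w5

Recall that \Diamond ψ holds at a world iff ψ holds at some accessible world.
Let φ = \Diamond \Diamond \Diamond ((r \land q) \lor s). Evaluate φ at each world:
  w0 (successors {w3, w4, w5}): φ is true.
  w1 (successors {w1, w2}): φ is true.
  w2 (successors {w1, w5}): φ is true.
  w3 (successors {w4, w5}): φ is true.
  w4 (successors {w1, w4}): φ is true.
  w5 (successors {w1, w2}): φ is true.
For instance, at w4:
  At w4: \Diamond \Diamond \Diamond ((r \land q) \lor s) requires \Diamond \Diamond ((r \land q) \lor s) at some successor in {w1, w4}.
    \Diamond \Diamond ((r \land q) \lor s) holds at w1, so \Diamond \Diamond \Diamond ((r \land q) \lor s) is true at w4.
      At w1: \Diamond \Diamond ((r \land q) \lor s) requires \Diamond ((r \land q) \lor s) at some successor in {w1, w2}.
        \Diamond ((r \land q) \lor s) holds at w1, so \Diamond \Diamond ((r \land q) \lor s) is true at w1.
Satisfying worlds: {w0, w1, w2, w3, w4, w5}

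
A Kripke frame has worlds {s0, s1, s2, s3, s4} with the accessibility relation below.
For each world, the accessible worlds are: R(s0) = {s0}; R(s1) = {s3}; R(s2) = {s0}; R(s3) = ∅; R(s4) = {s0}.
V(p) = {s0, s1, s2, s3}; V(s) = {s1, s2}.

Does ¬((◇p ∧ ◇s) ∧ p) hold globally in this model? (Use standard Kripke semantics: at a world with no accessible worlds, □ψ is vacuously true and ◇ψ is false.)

Yes

Let φ = ¬((◇p ∧ ◇s) ∧ p). Evaluate φ at each world:
  s0 (successors {s0}): φ is true.
  s1 (successors {s3}): φ is true.
  s2 (successors {s0}): φ is true.
  s3 (successors ∅): φ is true.
  s4 (successors {s0}): φ is true.
For instance, at s4:
  At s4: (◇p ∧ ◇s) ∧ p is false, so ¬((◇p ∧ ◇s) ∧ p) is true.
    At s4: ◇p ∧ ◇s is false, p is false, so (◇p ∧ ◇s) ∧ p is false.
      At s4: ◇p is true, ◇s is false, so ◇p ∧ ◇s is false.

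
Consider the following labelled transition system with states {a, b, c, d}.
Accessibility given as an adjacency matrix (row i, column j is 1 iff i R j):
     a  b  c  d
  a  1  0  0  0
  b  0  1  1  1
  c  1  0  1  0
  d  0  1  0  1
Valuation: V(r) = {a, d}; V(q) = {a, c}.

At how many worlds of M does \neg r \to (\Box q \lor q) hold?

Recall that \Box ψ holds at a world iff ψ holds at every accessible world, and \Diamond ψ holds iff ψ holds at some accessible world.
Let φ = \neg r \to (\Box q \lor q). Evaluate φ at each world:
  a (successors {a}): φ is true.
  b (successors {b, c, d}): φ is false.
  c (successors {a, c}): φ is true.
  d (successors {b, d}): φ is true.
For instance, at d:
  At d: \neg r is false, \Box q \lor q is false, so \neg r \to (\Box q \lor q) is true.
    At d: \Box q is false, q is false, so \Box q \lor q is false.
      At d: \Box q requires q at every successor {b, d}.
        q fails at b, so \Box q is false at d.
Satisfying worlds: {a, c, d}

3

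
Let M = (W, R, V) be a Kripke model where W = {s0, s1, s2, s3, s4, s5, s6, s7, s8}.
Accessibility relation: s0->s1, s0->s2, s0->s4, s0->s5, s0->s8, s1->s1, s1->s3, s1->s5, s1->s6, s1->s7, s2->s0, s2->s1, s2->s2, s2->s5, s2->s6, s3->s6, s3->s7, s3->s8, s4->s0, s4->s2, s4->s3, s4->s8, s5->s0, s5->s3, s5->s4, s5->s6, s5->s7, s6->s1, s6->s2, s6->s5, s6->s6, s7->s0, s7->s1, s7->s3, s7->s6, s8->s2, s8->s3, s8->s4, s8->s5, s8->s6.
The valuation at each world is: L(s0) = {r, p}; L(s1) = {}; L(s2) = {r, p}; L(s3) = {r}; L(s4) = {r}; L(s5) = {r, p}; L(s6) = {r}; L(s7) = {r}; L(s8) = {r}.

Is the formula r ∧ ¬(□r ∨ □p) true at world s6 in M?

Recall that □ψ holds at a world iff ψ holds at every accessible world, and ◇ψ holds iff ψ holds at some accessible world.
At s6: r is true, ¬(□r ∨ □p) is true, so r ∧ ¬(□r ∨ □p) is true.
  At s6: □r ∨ □p is false, so ¬(□r ∨ □p) is true.
    At s6: □r is false, □p is false, so □r ∨ □p is false.
      At s6: □r requires r at every successor {s1, s2, s5, s6}.
        r fails at s1, so □r is false at s6.
      At s6: □p requires p at every successor {s1, s2, s5, s6}.
        p fails at s1, so □p is false at s6.

Yes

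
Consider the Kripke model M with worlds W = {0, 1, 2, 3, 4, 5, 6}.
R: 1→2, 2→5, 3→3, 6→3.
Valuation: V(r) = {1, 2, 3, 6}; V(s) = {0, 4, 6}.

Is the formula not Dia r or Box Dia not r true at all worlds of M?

No

Let φ = not Dia r or Box Dia not r. Evaluate φ at each world:
  0 (successors ∅): φ is true.
  1 (successors {2}): φ is true.
  2 (successors {5}): φ is true.
  3 (successors {3}): φ is false.
  4 (successors ∅): φ is true.
  5 (successors ∅): φ is true.
  6 (successors {3}): φ is false.
Detail at 3 (counterexample):
  At 3: not Dia r is false, Box Dia not r is false, so not Dia r or Box Dia not r is false.
    At 3: Dia r is true, so not Dia r is false.
      At 3: Dia r requires r at some successor in {3}.
        r holds at 3, so Dia r is true at 3.
    At 3: Box Dia not r requires Dia not r at every successor {3}.
      Dia not r fails at 3, so Box Dia not r is false at 3.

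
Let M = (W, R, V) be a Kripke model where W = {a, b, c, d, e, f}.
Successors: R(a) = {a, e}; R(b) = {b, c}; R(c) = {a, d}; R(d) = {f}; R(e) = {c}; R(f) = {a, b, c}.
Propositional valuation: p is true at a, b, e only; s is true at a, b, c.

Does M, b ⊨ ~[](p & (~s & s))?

Yes

At b: [](p & (~s & s)) is false, so ~[](p & (~s & s)) is true.
  At b: [](p & (~s & s)) requires p & (~s & s) at every successor {b, c}.
    p & (~s & s) fails at b, so [](p & (~s & s)) is false at b.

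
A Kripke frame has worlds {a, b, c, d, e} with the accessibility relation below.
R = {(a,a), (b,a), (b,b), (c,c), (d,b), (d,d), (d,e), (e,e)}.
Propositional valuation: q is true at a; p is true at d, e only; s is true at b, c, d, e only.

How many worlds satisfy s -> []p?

Let φ = s -> []p. Evaluate φ at each world:
  a (successors {a}): φ is true.
  b (successors {a, b}): φ is false.
  c (successors {c}): φ is false.
  d (successors {b, d, e}): φ is false.
  e (successors {e}): φ is true.
For instance, at a:
  At a: s is false, []p is false, so s -> []p is true.
    At a: []p requires p at every successor {a}.
      p fails at a, so []p is false at a.
Satisfying worlds: {a, e}

2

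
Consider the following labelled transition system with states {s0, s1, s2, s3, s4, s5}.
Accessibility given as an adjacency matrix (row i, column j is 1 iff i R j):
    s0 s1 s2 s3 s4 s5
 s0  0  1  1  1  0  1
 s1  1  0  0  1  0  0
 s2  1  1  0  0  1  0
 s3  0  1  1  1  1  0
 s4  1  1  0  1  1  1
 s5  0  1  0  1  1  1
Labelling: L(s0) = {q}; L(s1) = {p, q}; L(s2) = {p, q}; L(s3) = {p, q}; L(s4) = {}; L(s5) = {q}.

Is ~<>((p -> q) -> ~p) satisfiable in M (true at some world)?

Let φ = ~<>((p -> q) -> ~p). Evaluate φ at each world:
  s0 (successors {s1, s2, s3, s5}): φ is false.
  s1 (successors {s0, s3}): φ is false.
  s2 (successors {s0, s1, s4}): φ is false.
  s3 (successors {s1, s2, s3, s4}): φ is false.
  s4 (successors {s0, s1, s3, s4, s5}): φ is false.
  s5 (successors {s1, s3, s4, s5}): φ is false.
For instance, at s3:
  At s3: <>((p -> q) -> ~p) is true, so ~<>((p -> q) -> ~p) is false.
    At s3: <>((p -> q) -> ~p) requires (p -> q) -> ~p at some successor in {s1, s2, s3, s4}.
      (p -> q) -> ~p holds at s4, so <>((p -> q) -> ~p) is true at s3.

No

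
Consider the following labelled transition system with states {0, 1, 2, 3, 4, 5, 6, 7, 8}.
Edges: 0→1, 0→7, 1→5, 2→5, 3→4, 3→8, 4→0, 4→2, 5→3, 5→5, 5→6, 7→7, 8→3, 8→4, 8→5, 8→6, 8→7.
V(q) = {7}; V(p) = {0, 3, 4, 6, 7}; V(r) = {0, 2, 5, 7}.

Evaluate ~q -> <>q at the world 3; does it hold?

Recall that <>ψ holds at a world iff ψ holds at some accessible world.
At 3: ~q is true, <>q is false, so ~q -> <>q is false.
  At 3: <>q requires q at some successor in {4, 8}.
    At 4: q is false.
    At 8: q is false.
  So <>q is false at 3.

No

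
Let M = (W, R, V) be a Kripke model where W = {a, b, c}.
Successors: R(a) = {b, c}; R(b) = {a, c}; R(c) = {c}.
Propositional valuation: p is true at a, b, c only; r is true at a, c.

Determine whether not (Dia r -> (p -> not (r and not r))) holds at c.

At c: Dia r -> (p -> not (r and not r)) is true, so not (Dia r -> (p -> not (r and not r))) is false.
  At c: Dia r is true, p -> not (r and not r) is true, so Dia r -> (p -> not (r and not r)) is true.
    At c: Dia r requires r at some successor in {c}.
      r holds at c, so Dia r is true at c.

No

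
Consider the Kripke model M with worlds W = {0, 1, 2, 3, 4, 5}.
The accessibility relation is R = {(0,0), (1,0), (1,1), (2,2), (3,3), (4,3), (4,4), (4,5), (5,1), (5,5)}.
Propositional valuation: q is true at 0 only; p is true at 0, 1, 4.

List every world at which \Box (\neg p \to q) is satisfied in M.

0, 1

Let φ = \Box (\neg p \to q). Evaluate φ at each world:
  0 (successors {0}): φ is true.
  1 (successors {0, 1}): φ is true.
  2 (successors {2}): φ is false.
  3 (successors {3}): φ is false.
  4 (successors {3, 4, 5}): φ is false.
  5 (successors {1, 5}): φ is false.
For instance, at 0:
  At 0: \Box (\neg p \to q) requires \neg p \to q at every successor {0}.
    At 0: \neg p \to q is true.
  So \Box (\neg p \to q) is true at 0.
Satisfying worlds: {0, 1}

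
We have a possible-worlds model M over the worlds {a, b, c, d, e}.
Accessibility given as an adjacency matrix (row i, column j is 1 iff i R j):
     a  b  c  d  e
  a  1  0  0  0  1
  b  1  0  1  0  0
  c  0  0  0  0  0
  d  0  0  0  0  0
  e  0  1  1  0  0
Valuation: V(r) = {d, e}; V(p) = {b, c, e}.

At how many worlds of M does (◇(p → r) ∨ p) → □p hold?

Let φ = (◇(p → r) ∨ p) → □p. Evaluate φ at each world:
  a (successors {a, e}): φ is false.
  b (successors {a, c}): φ is false.
  c (successors ∅): φ is true.
  d (successors ∅): φ is true.
  e (successors {b, c}): φ is true.
For instance, at b:
  At b: ◇(p → r) ∨ p is true, □p is false, so (◇(p → r) ∨ p) → □p is false.
    At b: ◇(p → r) is true, p is true, so ◇(p → r) ∨ p is true.
      At b: ◇(p → r) requires p → r at some successor in {a, c}.
        p → r holds at a, so ◇(p → r) is true at b.
    At b: □p requires p at every successor {a, c}.
      p fails at a, so □p is false at b.
Satisfying worlds: {c, d, e}

3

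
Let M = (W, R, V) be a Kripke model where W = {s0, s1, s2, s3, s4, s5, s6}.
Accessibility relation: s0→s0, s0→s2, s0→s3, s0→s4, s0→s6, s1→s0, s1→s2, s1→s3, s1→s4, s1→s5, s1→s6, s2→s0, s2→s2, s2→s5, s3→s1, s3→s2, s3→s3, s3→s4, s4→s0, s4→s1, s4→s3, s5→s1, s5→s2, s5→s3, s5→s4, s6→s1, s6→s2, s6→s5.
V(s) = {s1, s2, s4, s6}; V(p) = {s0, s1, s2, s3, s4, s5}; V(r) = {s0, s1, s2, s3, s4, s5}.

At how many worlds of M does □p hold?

Recall that □ψ holds at a world iff ψ holds at every accessible world, and ◇ψ holds iff ψ holds at some accessible world.
Let φ = □p. Evaluate φ at each world:
  s0 (successors {s0, s2, s3, s4, s6}): φ is false.
  s1 (successors {s0, s2, s3, s4, s5, s6}): φ is false.
  s2 (successors {s0, s2, s5}): φ is true.
  s3 (successors {s1, s2, s3, s4}): φ is true.
  s4 (successors {s0, s1, s3}): φ is true.
  s5 (successors {s1, s2, s3, s4}): φ is true.
  s6 (successors {s1, s2, s5}): φ is true.
For instance, at s5:
  At s5: □p requires p at every successor {s1, s2, s3, s4}.
    At s1: p is true.
    At s2: p is true.
    At s3: p is true.
    At s4: p is true.
  So □p is true at s5.
Satisfying worlds: {s2, s3, s4, s5, s6}

5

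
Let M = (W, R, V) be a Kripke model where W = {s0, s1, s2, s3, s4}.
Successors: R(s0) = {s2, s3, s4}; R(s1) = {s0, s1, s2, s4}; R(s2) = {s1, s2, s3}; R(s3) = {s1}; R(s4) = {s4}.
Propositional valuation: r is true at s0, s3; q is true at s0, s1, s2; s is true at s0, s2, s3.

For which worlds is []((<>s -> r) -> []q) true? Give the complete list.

s2, s3

Recall that []ψ holds at a world iff ψ holds at every accessible world, and <>ψ holds iff ψ holds at some accessible world.
Let φ = []((<>s -> r) -> []q). Evaluate φ at each world:
  s0 (successors {s2, s3, s4}): φ is false.
  s1 (successors {s0, s1, s2, s4}): φ is false.
  s2 (successors {s1, s2, s3}): φ is true.
  s3 (successors {s1}): φ is true.
  s4 (successors {s4}): φ is false.
For instance, at s4:
  At s4: []((<>s -> r) -> []q) requires (<>s -> r) -> []q at every successor {s4}.
    (<>s -> r) -> []q fails at s4, so []((<>s -> r) -> []q) is false at s4.
      At s4: <>s -> r is true, []q is false, so (<>s -> r) -> []q is false.
Satisfying worlds: {s2, s3}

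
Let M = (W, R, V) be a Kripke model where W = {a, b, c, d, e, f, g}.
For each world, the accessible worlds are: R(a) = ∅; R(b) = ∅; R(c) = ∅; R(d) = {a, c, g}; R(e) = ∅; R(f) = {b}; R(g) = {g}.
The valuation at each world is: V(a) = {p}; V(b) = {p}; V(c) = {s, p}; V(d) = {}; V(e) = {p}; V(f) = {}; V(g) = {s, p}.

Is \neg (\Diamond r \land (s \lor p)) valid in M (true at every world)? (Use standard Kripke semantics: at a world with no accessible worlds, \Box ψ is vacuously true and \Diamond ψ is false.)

Yes

Recall that \Diamond ψ holds at a world iff ψ holds at some accessible world.
Let φ = \neg (\Diamond r \land (s \lor p)). Evaluate φ at each world:
  a (successors ∅): φ is true.
  b (successors ∅): φ is true.
  c (successors ∅): φ is true.
  d (successors {a, c, g}): φ is true.
  e (successors ∅): φ is true.
  f (successors {b}): φ is true.
  g (successors {g}): φ is true.
For instance, at g:
  At g: \Diamond r \land (s \lor p) is false, so \neg (\Diamond r \land (s \lor p)) is true.
    At g: \Diamond r is false, s \lor p is true, so \Diamond r \land (s \lor p) is false.
      At g: \Diamond r requires r at some successor in {g}.
        At g: r is false.
      So \Diamond r is false at g.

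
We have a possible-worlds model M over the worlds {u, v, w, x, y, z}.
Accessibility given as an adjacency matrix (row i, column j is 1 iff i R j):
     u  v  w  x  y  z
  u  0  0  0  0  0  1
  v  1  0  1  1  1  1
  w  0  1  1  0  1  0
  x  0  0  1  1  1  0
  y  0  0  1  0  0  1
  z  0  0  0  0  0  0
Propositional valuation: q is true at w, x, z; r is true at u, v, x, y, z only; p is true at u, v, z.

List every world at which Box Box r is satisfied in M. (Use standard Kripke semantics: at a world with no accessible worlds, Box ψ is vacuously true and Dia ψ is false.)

u, z

Let φ = Box Box r. Evaluate φ at each world:
  u (successors {z}): φ is true.
  v (successors {u, w, x, y, z}): φ is false.
  w (successors {v, w, y}): φ is false.
  x (successors {w, x, y}): φ is false.
  y (successors {w, z}): φ is false.
  z (successors ∅): φ is true.
For instance, at x:
  At x: Box Box r requires Box r at every successor {w, x, y}.
    Box r fails at w, so Box Box r is false at x.
      At w: Box r requires r at every successor {v, w, y}.
        r fails at w, so Box r is false at w.
Satisfying worlds: {u, z}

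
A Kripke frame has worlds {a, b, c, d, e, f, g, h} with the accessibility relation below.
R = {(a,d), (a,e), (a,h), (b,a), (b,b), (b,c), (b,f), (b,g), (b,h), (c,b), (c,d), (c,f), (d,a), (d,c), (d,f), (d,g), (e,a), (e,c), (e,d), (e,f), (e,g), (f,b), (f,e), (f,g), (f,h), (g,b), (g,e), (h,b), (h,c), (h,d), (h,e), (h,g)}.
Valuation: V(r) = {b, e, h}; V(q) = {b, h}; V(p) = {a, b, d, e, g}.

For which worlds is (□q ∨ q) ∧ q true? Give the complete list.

Let φ = (□q ∨ q) ∧ q. Evaluate φ at each world:
  a (successors {d, e, h}): φ is false.
  b (successors {a, b, c, f, g, h}): φ is true.
  c (successors {b, d, f}): φ is false.
  d (successors {a, c, f, g}): φ is false.
  e (successors {a, c, d, f, g}): φ is false.
  f (successors {b, e, g, h}): φ is false.
  g (successors {b, e}): φ is false.
  h (successors {b, c, d, e, g}): φ is true.
For instance, at f:
  At f: □q ∨ q is false, q is false, so (□q ∨ q) ∧ q is false.
    At f: □q is false, q is false, so □q ∨ q is false.
      At f: □q requires q at every successor {b, e, g, h}.
        q fails at e, so □q is false at f.
Satisfying worlds: {b, h}

b, h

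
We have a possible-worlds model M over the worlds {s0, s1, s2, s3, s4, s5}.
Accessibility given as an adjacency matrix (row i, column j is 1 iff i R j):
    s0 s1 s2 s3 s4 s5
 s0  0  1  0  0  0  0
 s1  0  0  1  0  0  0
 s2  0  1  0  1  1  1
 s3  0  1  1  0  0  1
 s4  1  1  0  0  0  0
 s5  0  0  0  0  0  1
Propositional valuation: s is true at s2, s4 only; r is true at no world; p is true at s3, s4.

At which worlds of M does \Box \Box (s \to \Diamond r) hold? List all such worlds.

s5

Let φ = \Box \Box (s \to \Diamond r). Evaluate φ at each world:
  s0 (successors {s1}): φ is false.
  s1 (successors {s2}): φ is false.
  s2 (successors {s1, s3, s4, s5}): φ is false.
  s3 (successors {s1, s2, s5}): φ is false.
  s4 (successors {s0, s1}): φ is false.
  s5 (successors {s5}): φ is true.
For instance, at s1:
  At s1: \Box \Box (s \to \Diamond r) requires \Box (s \to \Diamond r) at every successor {s2}.
    \Box (s \to \Diamond r) fails at s2, so \Box \Box (s \to \Diamond r) is false at s1.
      At s2: \Box (s \to \Diamond r) requires s \to \Diamond r at every successor {s1, s3, s4, s5}.
        s \to \Diamond r fails at s4, so \Box (s \to \Diamond r) is false at s2.
Satisfying worlds: {s5}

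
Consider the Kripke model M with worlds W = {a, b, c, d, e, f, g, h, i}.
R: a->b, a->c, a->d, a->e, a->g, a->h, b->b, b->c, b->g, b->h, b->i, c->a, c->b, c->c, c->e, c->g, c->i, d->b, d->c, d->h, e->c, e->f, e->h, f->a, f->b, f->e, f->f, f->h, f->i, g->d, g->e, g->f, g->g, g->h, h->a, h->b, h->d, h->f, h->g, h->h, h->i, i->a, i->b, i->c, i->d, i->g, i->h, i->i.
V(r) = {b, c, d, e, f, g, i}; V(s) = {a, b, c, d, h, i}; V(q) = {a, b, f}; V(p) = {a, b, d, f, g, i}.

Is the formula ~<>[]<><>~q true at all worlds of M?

Let φ = ~<>[]<><>~q. Evaluate φ at each world:
  a (successors {b, c, d, e, g, h}): φ is false.
  b (successors {b, c, g, h, i}): φ is false.
  c (successors {a, b, c, e, g, i}): φ is false.
  d (successors {b, c, h}): φ is false.
  e (successors {c, f, h}): φ is false.
  f (successors {a, b, e, f, h, i}): φ is false.
  g (successors {d, e, f, g, h}): φ is false.
  h (successors {a, b, d, f, g, h, i}): φ is false.
  i (successors {a, b, c, d, g, h, i}): φ is false.
Detail at a (counterexample):
  At a: <>[]<><>~q is true, so ~<>[]<><>~q is false.
    At a: <>[]<><>~q requires []<><>~q at some successor in {b, c, d, e, g, h}.
      []<><>~q holds at b, so <>[]<><>~q is true at a.

No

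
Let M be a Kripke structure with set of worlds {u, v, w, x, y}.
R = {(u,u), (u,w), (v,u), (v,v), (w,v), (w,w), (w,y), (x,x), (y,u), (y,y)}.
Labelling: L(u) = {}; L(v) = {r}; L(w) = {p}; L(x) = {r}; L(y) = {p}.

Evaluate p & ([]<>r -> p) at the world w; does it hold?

Yes

At w: p is true, []<>r -> p is true, so p & ([]<>r -> p) is true.
  At w: []<>r is false, p is true, so []<>r -> p is true.
    At w: []<>r requires <>r at every successor {v, w, y}.
      <>r fails at y, so []<>r is false at w.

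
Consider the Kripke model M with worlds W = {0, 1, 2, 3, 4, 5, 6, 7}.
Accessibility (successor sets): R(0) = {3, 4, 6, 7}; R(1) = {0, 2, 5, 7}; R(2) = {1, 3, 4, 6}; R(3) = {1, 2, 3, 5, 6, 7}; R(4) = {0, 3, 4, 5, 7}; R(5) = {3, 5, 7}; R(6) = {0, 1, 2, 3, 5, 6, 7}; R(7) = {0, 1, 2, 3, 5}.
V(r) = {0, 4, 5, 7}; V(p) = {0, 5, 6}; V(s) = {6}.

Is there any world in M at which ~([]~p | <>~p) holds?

No

Let φ = ~([]~p | <>~p). Evaluate φ at each world:
  0 (successors {3, 4, 6, 7}): φ is false.
  1 (successors {0, 2, 5, 7}): φ is false.
  2 (successors {1, 3, 4, 6}): φ is false.
  3 (successors {1, 2, 3, 5, 6, 7}): φ is false.
  4 (successors {0, 3, 4, 5, 7}): φ is false.
  5 (successors {3, 5, 7}): φ is false.
  6 (successors {0, 1, 2, 3, 5, 6, 7}): φ is false.
  7 (successors {0, 1, 2, 3, 5}): φ is false.
For instance, at 7:
  At 7: []~p | <>~p is true, so ~([]~p | <>~p) is false.
    At 7: []~p is false, <>~p is true, so []~p | <>~p is true.
      At 7: []~p requires ~p at every successor {0, 1, 2, 3, 5}.
        ~p fails at 0, so []~p is false at 7.
      At 7: <>~p requires ~p at some successor in {0, 1, 2, 3, 5}.
        ~p holds at 1, so <>~p is true at 7.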